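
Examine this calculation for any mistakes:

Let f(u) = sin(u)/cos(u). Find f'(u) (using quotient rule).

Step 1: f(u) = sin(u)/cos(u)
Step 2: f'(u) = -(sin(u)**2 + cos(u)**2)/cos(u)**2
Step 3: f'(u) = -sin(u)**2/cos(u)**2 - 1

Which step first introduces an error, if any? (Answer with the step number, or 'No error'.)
Step 2

Step 2 is incorrect due to a sign flip.
The step shows: -(sin(u)**2 + cos(u)**2)/cos(u)**2
The correct value should be: (sin(u)**2 + cos(u)**2)/cos(u)**2

Explanation: The sign of the whole expression was flipped: the term (sin(u)**2 + cos(u)**2)/cos(u)**2 was incorrectly written as -(sin(u)**2 + cos(u)**2)/cos(u)**2
The later steps are derived from this incorrect expression, so the error originates in Step 2.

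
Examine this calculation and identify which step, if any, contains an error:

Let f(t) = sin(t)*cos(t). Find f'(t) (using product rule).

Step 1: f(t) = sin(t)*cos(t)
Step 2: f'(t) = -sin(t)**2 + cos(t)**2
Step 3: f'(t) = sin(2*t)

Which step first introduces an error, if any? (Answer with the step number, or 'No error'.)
Step 3

Step 3 is incorrect due to a wrong trig function.
The step shows: sin(2*t)
The correct value should be: cos(2*t)

Explanation: cos(2*t) was incorrectly written as sin(2*t): the term cos(2*t) was incorrectly written as sin(2*t)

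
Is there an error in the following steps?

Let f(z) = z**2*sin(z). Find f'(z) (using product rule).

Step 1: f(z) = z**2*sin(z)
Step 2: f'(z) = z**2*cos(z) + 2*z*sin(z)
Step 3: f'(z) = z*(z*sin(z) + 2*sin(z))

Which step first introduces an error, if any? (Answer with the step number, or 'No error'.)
Step 3

Step 3 is incorrect due to a wrong trig function.
The step shows: z*(z*sin(z) + 2*sin(z))
The correct value should be: z*(z*cos(z) + 2*sin(z))

Explanation: cos(z) was incorrectly written as sin(z): the term z*(z*cos(z) + 2*sin(z)) was incorrectly written as z*(z*sin(z) + 2*sin(z))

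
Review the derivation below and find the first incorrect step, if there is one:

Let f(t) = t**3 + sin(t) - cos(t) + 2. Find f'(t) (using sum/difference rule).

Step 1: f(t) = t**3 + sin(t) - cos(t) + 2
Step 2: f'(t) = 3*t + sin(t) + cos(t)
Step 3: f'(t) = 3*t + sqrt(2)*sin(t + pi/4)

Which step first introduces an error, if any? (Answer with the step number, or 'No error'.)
Step 2

Step 2 is incorrect due to a wrong exponent.
The step shows: 3*t + sin(t) + cos(t)
The correct value should be: 3*t**2 + sin(t) + cos(t)

Explanation: The exponent 2 on t was incorrectly written as 1: the term 3*t**2 was incorrectly written as 3*t
The later steps are derived from this incorrect expression, so the error originates in Step 2.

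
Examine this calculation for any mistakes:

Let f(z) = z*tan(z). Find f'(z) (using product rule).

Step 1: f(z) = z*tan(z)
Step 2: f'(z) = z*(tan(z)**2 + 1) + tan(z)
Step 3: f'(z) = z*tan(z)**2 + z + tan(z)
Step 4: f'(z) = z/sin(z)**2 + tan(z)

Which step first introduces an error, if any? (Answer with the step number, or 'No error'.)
Step 4

Step 4 is incorrect due to a wrong trig function.
The step shows: z/sin(z)**2 + tan(z)
The correct value should be: z/cos(z)**2 + tan(z)

Explanation: cos(z) was incorrectly written as sin(z): the term z/cos(z)**2 was incorrectly written as z/sin(z)**2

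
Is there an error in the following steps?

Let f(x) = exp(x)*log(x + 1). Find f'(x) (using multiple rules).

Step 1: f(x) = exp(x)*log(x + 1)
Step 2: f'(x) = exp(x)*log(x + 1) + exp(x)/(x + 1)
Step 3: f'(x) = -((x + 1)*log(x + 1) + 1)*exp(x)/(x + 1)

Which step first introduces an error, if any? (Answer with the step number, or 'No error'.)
Step 3

Step 3 is incorrect due to a sign flip.
The step shows: -((x + 1)*log(x + 1) + 1)*exp(x)/(x + 1)
The correct value should be: ((x + 1)*log(x + 1) + 1)*exp(x)/(x + 1)

Explanation: The sign of the whole expression was flipped: the term ((x + 1)*log(x + 1) + 1)*exp(x)/(x + 1) was incorrectly written as -((x + 1)*log(x + 1) + 1)*exp(x)/(x + 1)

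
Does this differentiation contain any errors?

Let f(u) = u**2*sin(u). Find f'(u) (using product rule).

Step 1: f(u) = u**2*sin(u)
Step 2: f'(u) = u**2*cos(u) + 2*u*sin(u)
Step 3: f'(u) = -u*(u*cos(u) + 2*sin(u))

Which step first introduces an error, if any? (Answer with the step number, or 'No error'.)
Step 3

Step 3 is incorrect due to a sign flip.
The step shows: -u*(u*cos(u) + 2*sin(u))
The correct value should be: u*(u*cos(u) + 2*sin(u))

Explanation: The sign of the whole expression was flipped: the term u*(u*cos(u) + 2*sin(u)) was incorrectly written as -u*(u*cos(u) + 2*sin(u))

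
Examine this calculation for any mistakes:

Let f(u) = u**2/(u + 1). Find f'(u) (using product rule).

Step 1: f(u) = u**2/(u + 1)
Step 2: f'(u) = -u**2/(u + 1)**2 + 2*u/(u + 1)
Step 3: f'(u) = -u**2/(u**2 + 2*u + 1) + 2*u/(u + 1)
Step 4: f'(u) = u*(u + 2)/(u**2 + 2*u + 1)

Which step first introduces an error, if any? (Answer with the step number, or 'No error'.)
No error

All steps in this derivation are correct.
The final answer f'(u) = u*(u + 2)/(u**2 + 2*u + 1) is valid.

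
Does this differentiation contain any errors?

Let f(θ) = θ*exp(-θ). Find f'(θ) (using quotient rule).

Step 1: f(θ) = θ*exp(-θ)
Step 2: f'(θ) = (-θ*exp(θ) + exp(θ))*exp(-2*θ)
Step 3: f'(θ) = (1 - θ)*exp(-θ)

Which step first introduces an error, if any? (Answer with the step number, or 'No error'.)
No error

All steps in this derivation are correct.
The final answer f'(θ) = (1 - θ)*exp(-θ) is valid.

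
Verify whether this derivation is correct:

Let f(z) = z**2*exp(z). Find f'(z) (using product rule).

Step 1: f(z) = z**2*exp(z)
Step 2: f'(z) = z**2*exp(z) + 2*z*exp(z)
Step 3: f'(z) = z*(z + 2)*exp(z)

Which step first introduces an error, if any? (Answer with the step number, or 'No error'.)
No error

All steps in this derivation are correct.
The final answer f'(z) = z*(z + 2)*exp(z) is valid.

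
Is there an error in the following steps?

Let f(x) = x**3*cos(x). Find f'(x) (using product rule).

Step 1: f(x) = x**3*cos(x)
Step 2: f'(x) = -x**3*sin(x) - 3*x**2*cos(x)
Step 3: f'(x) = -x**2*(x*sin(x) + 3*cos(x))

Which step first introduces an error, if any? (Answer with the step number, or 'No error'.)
Step 2

Step 2 is incorrect due to a sign flip.
The step shows: -x**3*sin(x) - 3*x**2*cos(x)
The correct value should be: -x**3*sin(x) + 3*x**2*cos(x)

Explanation: The sign of one term was flipped: the term 3*x**2*cos(x) was incorrectly written as -3*x**2*cos(x)
The later steps are derived from this incorrect expression, so the error originates in Step 2.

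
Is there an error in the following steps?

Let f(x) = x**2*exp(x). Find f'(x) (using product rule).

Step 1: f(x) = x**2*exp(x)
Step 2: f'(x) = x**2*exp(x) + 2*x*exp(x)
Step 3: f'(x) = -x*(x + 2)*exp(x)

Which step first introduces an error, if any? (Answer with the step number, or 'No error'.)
Step 3

Step 3 is incorrect due to a sign flip.
The step shows: -x*(x + 2)*exp(x)
The correct value should be: x*(x + 2)*exp(x)

Explanation: The sign of the whole expression was flipped: the term x*(x + 2)*exp(x) was incorrectly written as -x*(x + 2)*exp(x)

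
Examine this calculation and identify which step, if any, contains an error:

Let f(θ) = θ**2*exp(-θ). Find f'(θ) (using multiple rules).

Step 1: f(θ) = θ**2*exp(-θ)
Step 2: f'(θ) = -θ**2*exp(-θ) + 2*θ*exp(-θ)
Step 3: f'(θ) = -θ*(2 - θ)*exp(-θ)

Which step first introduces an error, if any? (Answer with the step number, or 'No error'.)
Step 3

Step 3 is incorrect due to a sign flip.
The step shows: -θ*(2 - θ)*exp(-θ)
The correct value should be: θ*(2 - θ)*exp(-θ)

Explanation: The sign of the whole expression was flipped: the term θ*(2 - θ)*exp(-θ) was incorrectly written as -θ*(2 - θ)*exp(-θ)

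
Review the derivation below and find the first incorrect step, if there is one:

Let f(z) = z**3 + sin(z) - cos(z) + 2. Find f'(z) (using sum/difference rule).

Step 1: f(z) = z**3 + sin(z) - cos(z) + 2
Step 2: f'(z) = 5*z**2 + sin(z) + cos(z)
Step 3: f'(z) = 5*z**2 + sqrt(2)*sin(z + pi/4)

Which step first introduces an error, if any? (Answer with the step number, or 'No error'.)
Step 2

Step 2 is incorrect due to a wrong coefficient.
The step shows: 5*z**2 + sin(z) + cos(z)
The correct value should be: 3*z**2 + sin(z) + cos(z)

Explanation: The coefficient 3 was incorrectly written as 5: the term 3*z**2 was incorrectly written as 5*z**2
The later steps are derived from this incorrect expression, so the error originates in Step 2.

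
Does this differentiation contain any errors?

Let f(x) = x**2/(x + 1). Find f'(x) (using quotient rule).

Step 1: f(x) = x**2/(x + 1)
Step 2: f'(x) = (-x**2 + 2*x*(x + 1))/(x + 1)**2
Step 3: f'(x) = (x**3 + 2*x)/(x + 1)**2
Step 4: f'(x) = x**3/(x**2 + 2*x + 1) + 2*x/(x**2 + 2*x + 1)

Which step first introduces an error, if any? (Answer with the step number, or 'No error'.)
Step 3

Step 3 is incorrect due to a wrong exponent.
The step shows: (x**3 + 2*x)/(x + 1)**2
The correct value should be: (x**2 + 2*x)/(x + 1)**2

Explanation: The exponent 2 on x was incorrectly written as 3: the term (x**2 + 2*x)/(x + 1)**2 was incorrectly written as (x**3 + 2*x)/(x + 1)**2
The later steps are derived from this incorrect expression, so the error originates in Step 3.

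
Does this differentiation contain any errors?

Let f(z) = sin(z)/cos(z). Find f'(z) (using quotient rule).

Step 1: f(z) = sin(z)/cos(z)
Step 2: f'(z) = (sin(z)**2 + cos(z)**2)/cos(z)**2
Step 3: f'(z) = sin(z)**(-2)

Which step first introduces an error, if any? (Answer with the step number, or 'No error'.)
Step 3

Step 3 is incorrect due to a wrong trig function.
The step shows: sin(z)**(-2)
The correct value should be: cos(z)**(-2)

Explanation: cos(z) was incorrectly written as sin(z): the term cos(z)**(-2) was incorrectly written as sin(z)**(-2)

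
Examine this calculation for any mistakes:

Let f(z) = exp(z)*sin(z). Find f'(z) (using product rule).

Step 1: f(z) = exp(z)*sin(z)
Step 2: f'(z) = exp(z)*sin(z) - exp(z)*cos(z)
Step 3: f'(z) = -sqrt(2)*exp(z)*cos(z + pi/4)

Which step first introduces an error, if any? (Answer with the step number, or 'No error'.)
Step 2

Step 2 is incorrect due to a sign flip.
The step shows: exp(z)*sin(z) - exp(z)*cos(z)
The correct value should be: exp(z)*sin(z) + exp(z)*cos(z)

Explanation: The sign of one term was flipped: the term exp(z)*cos(z) was incorrectly written as -exp(z)*cos(z)
The later steps are derived from this incorrect expression, so the error originates in Step 2.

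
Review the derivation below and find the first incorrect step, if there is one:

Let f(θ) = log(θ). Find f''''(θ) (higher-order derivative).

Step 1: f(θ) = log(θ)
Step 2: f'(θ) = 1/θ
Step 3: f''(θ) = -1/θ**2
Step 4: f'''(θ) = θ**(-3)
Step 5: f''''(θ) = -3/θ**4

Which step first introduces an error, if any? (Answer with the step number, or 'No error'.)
Step 4

Step 4 is incorrect due to a wrong coefficient.
The step shows: θ**(-3)
The correct value should be: 2/θ**3

Explanation: The coefficient 2 was incorrectly written as 1: the term 2/θ**3 was incorrectly written as θ**(-3)
The later steps are derived from this incorrect expression, so the error originates in Step 4.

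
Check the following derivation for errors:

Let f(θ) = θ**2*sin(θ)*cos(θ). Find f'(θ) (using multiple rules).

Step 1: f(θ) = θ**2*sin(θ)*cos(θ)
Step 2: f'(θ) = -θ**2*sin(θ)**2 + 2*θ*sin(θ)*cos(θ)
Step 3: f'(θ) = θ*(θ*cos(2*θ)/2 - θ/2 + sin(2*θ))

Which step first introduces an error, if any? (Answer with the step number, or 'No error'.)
Step 2

Step 2 is incorrect due to a dropped term.
The step shows: -θ**2*sin(θ)**2 + 2*θ*sin(θ)*cos(θ)
The correct value should be: -θ**2*sin(θ)**2 + θ**2*cos(θ)**2 + 2*θ*sin(θ)*cos(θ)

Explanation: A term was dropped: the term θ**2*cos(θ)**2 was incorrectly omitted
The later steps are derived from this incorrect expression, so the error originates in Step 2.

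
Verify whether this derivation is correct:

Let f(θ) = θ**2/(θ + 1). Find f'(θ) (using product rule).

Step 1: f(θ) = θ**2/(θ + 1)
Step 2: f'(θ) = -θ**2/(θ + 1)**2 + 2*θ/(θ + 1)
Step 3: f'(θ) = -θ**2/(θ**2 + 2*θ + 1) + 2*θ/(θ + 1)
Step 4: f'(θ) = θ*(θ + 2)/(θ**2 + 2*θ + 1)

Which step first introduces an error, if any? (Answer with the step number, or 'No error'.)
No error

All steps in this derivation are correct.
The final answer f'(θ) = θ*(θ + 2)/(θ**2 + 2*θ + 1) is valid.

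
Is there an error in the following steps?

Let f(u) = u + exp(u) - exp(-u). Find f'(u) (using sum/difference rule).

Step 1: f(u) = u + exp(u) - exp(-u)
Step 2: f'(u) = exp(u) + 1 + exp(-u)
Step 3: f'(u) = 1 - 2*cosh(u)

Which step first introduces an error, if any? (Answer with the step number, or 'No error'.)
Step 3

Step 3 is incorrect due to a sign flip.
The step shows: 1 - 2*cosh(u)
The correct value should be: 2*cosh(u) + 1

Explanation: The sign of one term was flipped: the term 2*cosh(u) was incorrectly written as -2*cosh(u)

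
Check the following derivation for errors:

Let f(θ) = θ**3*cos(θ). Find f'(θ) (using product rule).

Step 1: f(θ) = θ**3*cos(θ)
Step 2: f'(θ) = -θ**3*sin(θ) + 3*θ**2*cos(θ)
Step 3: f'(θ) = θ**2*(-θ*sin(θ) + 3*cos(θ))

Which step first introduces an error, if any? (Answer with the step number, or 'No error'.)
No error

All steps in this derivation are correct.
The final answer f'(θ) = θ**2*(-θ*sin(θ) + 3*cos(θ)) is valid.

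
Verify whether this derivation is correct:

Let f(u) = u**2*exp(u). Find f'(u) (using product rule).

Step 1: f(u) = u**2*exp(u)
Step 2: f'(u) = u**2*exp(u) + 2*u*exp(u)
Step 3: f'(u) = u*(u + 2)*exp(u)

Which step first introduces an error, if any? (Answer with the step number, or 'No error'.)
No error

All steps in this derivation are correct.
The final answer f'(u) = u*(u + 2)*exp(u) is valid.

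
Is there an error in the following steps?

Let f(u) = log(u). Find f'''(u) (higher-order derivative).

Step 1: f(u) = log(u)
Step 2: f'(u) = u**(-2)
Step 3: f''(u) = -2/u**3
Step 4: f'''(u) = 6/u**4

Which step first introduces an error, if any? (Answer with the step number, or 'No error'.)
Step 2

Step 2 is incorrect due to a wrong exponent.
The step shows: u**(-2)
The correct value should be: 1/u

Explanation: The exponent -1 on u was incorrectly written as -2: the term 1/u was incorrectly written as u**(-2)
The later steps are derived from this incorrect expression, so the error originates in Step 2.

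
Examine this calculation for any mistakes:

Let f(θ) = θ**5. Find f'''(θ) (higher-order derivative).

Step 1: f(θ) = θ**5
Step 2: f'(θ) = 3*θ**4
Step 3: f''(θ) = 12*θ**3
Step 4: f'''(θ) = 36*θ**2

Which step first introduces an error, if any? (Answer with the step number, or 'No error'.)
Step 2

Step 2 is incorrect due to a wrong coefficient.
The step shows: 3*θ**4
The correct value should be: 5*θ**4

Explanation: The coefficient 5 was incorrectly written as 3: the term 5*θ**4 was incorrectly written as 3*θ**4
The later steps are derived from this incorrect expression, so the error originates in Step 2.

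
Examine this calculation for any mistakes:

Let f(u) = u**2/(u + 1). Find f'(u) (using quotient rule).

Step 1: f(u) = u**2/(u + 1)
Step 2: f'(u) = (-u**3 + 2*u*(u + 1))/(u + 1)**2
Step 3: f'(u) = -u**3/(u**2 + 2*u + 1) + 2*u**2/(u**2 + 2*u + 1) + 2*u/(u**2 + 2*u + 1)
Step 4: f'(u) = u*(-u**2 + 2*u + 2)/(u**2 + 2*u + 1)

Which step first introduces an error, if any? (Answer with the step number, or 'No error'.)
Step 2

Step 2 is incorrect due to a wrong exponent.
The step shows: (-u**3 + 2*u*(u + 1))/(u + 1)**2
The correct value should be: (-u**2 + 2*u*(u + 1))/(u + 1)**2

Explanation: The exponent 2 on u was incorrectly written as 3: the term (-u**2 + 2*u*(u + 1))/(u + 1)**2 was incorrectly written as (-u**3 + 2*u*(u + 1))/(u + 1)**2
The later steps are derived from this incorrect expression, so the error originates in Step 2.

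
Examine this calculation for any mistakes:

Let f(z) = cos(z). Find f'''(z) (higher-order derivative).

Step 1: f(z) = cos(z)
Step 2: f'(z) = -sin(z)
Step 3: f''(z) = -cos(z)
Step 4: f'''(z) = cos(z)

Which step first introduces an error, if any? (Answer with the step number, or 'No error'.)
Step 4

Step 4 is incorrect due to a wrong trig function.
The step shows: cos(z)
The correct value should be: sin(z)

Explanation: sin(z) was incorrectly written as cos(z): the term sin(z) was incorrectly written as cos(z)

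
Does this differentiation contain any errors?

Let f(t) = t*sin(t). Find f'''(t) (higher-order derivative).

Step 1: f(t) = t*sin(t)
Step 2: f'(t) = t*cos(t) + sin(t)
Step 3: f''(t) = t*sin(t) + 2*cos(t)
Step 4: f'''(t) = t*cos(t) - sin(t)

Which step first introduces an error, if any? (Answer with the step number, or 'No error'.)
Step 3

Step 3 is incorrect due to a sign flip.
The step shows: t*sin(t) + 2*cos(t)
The correct value should be: -t*sin(t) + 2*cos(t)

Explanation: The sign of one term was flipped: the term -t*sin(t) was incorrectly written as t*sin(t)
The later steps are derived from this incorrect expression, so the error originates in Step 3.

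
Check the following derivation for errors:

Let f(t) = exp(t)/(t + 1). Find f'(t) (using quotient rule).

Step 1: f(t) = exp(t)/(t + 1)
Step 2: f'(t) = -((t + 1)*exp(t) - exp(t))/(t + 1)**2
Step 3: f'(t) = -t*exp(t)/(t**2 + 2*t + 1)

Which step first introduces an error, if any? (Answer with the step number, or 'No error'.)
Step 2

Step 2 is incorrect due to a sign flip.
The step shows: -((t + 1)*exp(t) - exp(t))/(t + 1)**2
The correct value should be: ((t + 1)*exp(t) - exp(t))/(t + 1)**2

Explanation: The sign of the whole expression was flipped: the term ((t + 1)*exp(t) - exp(t))/(t + 1)**2 was incorrectly written as -((t + 1)*exp(t) - exp(t))/(t + 1)**2
The later steps are derived from this incorrect expression, so the error originates in Step 2.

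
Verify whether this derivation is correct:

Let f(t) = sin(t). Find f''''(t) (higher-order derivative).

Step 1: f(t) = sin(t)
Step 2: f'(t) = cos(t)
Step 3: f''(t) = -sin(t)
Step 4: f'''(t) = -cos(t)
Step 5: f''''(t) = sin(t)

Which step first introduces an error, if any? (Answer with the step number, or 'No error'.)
No error

All steps in this derivation are correct.
The final answer f''''(t) = sin(t) is valid.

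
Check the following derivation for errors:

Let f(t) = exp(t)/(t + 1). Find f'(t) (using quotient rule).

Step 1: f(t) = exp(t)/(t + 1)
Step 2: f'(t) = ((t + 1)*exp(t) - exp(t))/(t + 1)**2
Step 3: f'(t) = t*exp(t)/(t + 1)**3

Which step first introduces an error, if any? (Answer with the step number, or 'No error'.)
Step 3

Step 3 is incorrect due to a wrong exponent.
The step shows: t*exp(t)/(t + 1)**3
The correct value should be: t*exp(t)/(t + 1)**2

Explanation: The exponent -2 on t + 1 was incorrectly written as -3: the term t*exp(t)/(t + 1)**2 was incorrectly written as t*exp(t)/(t + 1)**3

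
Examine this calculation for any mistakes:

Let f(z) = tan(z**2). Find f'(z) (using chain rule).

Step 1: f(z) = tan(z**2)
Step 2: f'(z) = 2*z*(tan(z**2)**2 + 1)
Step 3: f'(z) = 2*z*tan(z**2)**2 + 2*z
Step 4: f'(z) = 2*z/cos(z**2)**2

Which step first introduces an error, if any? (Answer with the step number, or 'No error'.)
No error

All steps in this derivation are correct.
The final answer f'(z) = 2*z/cos(z**2)**2 is valid.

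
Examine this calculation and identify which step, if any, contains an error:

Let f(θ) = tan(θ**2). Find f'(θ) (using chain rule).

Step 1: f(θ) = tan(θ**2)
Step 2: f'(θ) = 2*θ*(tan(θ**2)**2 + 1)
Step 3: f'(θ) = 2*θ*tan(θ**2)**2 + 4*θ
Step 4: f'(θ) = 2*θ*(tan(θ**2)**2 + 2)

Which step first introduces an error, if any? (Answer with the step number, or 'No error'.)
Step 3

Step 3 is incorrect due to a wrong coefficient.
The step shows: 2*θ*tan(θ**2)**2 + 4*θ
The correct value should be: 2*θ*tan(θ**2)**2 + 2*θ

Explanation: The coefficient 2 was incorrectly written as 4: the term 2*θ was incorrectly written as 4*θ
The later steps are derived from this incorrect expression, so the error originates in Step 3.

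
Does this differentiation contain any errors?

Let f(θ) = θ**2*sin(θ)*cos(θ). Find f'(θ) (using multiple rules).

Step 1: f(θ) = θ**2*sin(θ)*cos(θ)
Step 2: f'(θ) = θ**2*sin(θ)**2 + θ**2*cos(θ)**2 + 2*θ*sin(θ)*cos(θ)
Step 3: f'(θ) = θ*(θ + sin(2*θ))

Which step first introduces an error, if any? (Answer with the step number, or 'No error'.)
Step 2

Step 2 is incorrect due to a sign flip.
The step shows: θ**2*sin(θ)**2 + θ**2*cos(θ)**2 + 2*θ*sin(θ)*cos(θ)
The correct value should be: -θ**2*sin(θ)**2 + θ**2*cos(θ)**2 + 2*θ*sin(θ)*cos(θ)

Explanation: The sign of one term was flipped: the term -θ**2*sin(θ)**2 was incorrectly written as θ**2*sin(θ)**2
The later steps are derived from this incorrect expression, so the error originates in Step 2.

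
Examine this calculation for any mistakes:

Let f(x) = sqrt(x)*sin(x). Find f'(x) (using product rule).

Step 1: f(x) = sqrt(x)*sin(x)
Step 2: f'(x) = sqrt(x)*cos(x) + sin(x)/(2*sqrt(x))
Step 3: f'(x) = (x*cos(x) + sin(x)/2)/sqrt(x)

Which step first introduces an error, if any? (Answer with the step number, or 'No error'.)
No error

All steps in this derivation are correct.
The final answer f'(x) = (x*cos(x) + sin(x)/2)/sqrt(x) is valid.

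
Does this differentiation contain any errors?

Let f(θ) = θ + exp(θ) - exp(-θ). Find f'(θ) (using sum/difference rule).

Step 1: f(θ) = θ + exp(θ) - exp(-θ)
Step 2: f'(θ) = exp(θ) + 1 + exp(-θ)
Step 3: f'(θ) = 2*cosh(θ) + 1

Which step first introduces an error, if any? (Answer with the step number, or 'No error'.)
No error

All steps in this derivation are correct.
The final answer f'(θ) = 2*cosh(θ) + 1 is valid.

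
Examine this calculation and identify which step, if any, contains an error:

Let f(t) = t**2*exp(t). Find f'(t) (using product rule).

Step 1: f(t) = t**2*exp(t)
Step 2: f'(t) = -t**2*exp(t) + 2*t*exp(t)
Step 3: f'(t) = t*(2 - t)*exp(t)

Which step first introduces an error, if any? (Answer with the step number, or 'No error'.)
Step 2

Step 2 is incorrect due to a sign flip.
The step shows: -t**2*exp(t) + 2*t*exp(t)
The correct value should be: t**2*exp(t) + 2*t*exp(t)

Explanation: The sign of one term was flipped: the term t**2*exp(t) was incorrectly written as -t**2*exp(t)
The later steps are derived from this incorrect expression, so the error originates in Step 2.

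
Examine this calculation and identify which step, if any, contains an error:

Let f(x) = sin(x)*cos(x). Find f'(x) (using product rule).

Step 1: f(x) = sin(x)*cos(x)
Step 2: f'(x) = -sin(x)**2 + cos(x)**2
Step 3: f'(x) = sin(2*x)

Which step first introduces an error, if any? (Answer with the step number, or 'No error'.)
Step 3

Step 3 is incorrect due to a wrong trig function.
The step shows: sin(2*x)
The correct value should be: cos(2*x)

Explanation: cos(2*x) was incorrectly written as sin(2*x): the term cos(2*x) was incorrectly written as sin(2*x)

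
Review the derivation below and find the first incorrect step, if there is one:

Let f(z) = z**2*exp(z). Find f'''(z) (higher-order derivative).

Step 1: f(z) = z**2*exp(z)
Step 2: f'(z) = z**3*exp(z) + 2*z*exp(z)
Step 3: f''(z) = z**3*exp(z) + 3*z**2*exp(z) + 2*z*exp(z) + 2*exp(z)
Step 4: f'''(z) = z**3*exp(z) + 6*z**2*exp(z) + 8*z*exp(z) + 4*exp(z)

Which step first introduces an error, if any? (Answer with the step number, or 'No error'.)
Step 2

Step 2 is incorrect due to a wrong exponent.
The step shows: z**3*exp(z) + 2*z*exp(z)
The correct value should be: z**2*exp(z) + 2*z*exp(z)

Explanation: The exponent 2 on z was incorrectly written as 3: the term z**2*exp(z) was incorrectly written as z**3*exp(z)
The later steps are derived from this incorrect expression, so the error originates in Step 2.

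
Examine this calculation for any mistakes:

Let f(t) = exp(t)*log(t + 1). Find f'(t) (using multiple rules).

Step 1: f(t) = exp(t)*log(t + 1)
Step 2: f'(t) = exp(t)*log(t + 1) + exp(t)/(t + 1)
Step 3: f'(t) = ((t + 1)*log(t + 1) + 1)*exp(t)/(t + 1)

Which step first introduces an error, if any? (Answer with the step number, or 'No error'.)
No error

All steps in this derivation are correct.
The final answer f'(t) = ((t + 1)*log(t + 1) + 1)*exp(t)/(t + 1) is valid.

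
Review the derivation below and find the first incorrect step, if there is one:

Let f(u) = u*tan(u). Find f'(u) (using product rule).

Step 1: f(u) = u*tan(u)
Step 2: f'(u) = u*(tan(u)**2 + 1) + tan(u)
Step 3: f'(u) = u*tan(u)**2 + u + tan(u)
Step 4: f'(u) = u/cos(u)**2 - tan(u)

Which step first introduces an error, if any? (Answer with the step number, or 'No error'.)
Step 4

Step 4 is incorrect due to a sign flip.
The step shows: u/cos(u)**2 - tan(u)
The correct value should be: u/cos(u)**2 + tan(u)

Explanation: The sign of one term was flipped: the term tan(u) was incorrectly written as -tan(u)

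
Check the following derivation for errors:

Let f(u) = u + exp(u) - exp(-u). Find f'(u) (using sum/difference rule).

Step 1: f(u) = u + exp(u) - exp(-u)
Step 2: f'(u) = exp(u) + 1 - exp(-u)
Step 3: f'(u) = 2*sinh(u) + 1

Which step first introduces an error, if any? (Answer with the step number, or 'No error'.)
Step 2

Step 2 is incorrect due to a sign flip.
The step shows: exp(u) + 1 - exp(-u)
The correct value should be: exp(u) + 1 + exp(-u)

Explanation: The sign of one term was flipped: the term exp(-u) was incorrectly written as -exp(-u)
The later steps are derived from this incorrect expression, so the error originates in Step 2.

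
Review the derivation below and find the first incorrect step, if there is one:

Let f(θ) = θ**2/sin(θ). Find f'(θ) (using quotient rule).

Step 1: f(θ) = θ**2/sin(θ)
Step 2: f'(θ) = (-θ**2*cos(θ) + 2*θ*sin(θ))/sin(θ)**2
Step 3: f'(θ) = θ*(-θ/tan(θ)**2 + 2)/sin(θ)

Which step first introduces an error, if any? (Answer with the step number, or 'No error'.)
Step 3

Step 3 is incorrect due to a wrong exponent.
The step shows: θ*(-θ/tan(θ)**2 + 2)/sin(θ)
The correct value should be: θ*(-θ/tan(θ) + 2)/sin(θ)

Explanation: The exponent -1 on tan(θ) was incorrectly written as -2: the term θ*(-θ/tan(θ) + 2)/sin(θ) was incorrectly written as θ*(-θ/tan(θ)**2 + 2)/sin(θ)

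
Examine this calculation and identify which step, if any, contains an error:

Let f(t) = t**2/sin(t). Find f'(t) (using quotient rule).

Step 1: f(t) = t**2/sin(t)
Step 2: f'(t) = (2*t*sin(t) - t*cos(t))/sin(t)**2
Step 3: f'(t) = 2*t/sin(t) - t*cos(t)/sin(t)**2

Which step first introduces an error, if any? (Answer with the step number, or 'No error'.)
Step 2

Step 2 is incorrect due to a wrong exponent.
The step shows: (2*t*sin(t) - t*cos(t))/sin(t)**2
The correct value should be: (-t**2*cos(t) + 2*t*sin(t))/sin(t)**2

Explanation: The exponent 2 on t was incorrectly written as 1: the term (-t**2*cos(t) + 2*t*sin(t))/sin(t)**2 was incorrectly written as (2*t*sin(t) - t*cos(t))/sin(t)**2
The later steps are derived from this incorrect expression, so the error originates in Step 2.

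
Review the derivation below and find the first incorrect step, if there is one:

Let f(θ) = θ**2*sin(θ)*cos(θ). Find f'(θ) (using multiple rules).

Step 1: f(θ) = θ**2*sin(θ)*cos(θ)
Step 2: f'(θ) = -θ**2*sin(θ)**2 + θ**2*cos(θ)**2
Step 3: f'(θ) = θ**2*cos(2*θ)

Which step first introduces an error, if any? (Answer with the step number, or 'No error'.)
Step 2

Step 2 is incorrect due to a dropped term.
The step shows: -θ**2*sin(θ)**2 + θ**2*cos(θ)**2
The correct value should be: -θ**2*sin(θ)**2 + θ**2*cos(θ)**2 + 2*θ*sin(θ)*cos(θ)

Explanation: A term was dropped: the term 2*θ*sin(θ)*cos(θ) was incorrectly omitted
The later steps are derived from this incorrect expression, so the error originates in Step 2.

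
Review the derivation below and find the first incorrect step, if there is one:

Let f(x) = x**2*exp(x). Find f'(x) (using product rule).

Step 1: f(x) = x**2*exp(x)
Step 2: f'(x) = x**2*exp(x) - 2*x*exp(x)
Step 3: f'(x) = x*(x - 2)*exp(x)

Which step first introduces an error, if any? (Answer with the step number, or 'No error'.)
Step 2

Step 2 is incorrect due to a sign flip.
The step shows: x**2*exp(x) - 2*x*exp(x)
The correct value should be: x**2*exp(x) + 2*x*exp(x)

Explanation: The sign of one term was flipped: the term 2*x*exp(x) was incorrectly written as -2*x*exp(x)
The later steps are derived from this incorrect expression, so the error originates in Step 2.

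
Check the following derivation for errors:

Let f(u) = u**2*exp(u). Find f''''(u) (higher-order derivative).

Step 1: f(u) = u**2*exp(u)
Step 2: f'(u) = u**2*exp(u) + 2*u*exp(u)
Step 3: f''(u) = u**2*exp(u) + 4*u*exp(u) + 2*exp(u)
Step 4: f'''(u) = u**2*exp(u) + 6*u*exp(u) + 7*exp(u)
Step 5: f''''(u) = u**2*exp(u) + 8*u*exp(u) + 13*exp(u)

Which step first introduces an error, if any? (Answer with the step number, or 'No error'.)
Step 4

Step 4 is incorrect due to a wrong coefficient.
The step shows: u**2*exp(u) + 6*u*exp(u) + 7*exp(u)
The correct value should be: u**2*exp(u) + 6*u*exp(u) + 6*exp(u)

Explanation: The coefficient 6 was incorrectly written as 7: the term 6*exp(u) was incorrectly written as 7*exp(u)
The later steps are derived from this incorrect expression, so the error originates in Step 4.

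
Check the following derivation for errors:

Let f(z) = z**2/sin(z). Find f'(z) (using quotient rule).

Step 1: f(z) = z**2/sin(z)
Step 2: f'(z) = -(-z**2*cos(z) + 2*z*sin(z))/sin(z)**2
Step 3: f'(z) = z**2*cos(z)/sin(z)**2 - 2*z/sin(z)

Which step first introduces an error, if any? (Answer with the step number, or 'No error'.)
Step 2

Step 2 is incorrect due to a sign flip.
The step shows: -(-z**2*cos(z) + 2*z*sin(z))/sin(z)**2
The correct value should be: (-z**2*cos(z) + 2*z*sin(z))/sin(z)**2

Explanation: The sign of the whole expression was flipped: the term (-z**2*cos(z) + 2*z*sin(z))/sin(z)**2 was incorrectly written as -(-z**2*cos(z) + 2*z*sin(z))/sin(z)**2
The later steps are derived from this incorrect expression, so the error originates in Step 2.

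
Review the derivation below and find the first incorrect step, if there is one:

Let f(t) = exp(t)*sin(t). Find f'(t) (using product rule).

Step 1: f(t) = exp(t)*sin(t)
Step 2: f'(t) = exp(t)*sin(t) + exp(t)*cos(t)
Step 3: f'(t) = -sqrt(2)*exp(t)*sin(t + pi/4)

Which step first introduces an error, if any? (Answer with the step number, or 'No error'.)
Step 3

Step 3 is incorrect due to a sign flip.
The step shows: -sqrt(2)*exp(t)*sin(t + pi/4)
The correct value should be: sqrt(2)*exp(t)*sin(t + pi/4)

Explanation: The sign of the whole expression was flipped: the term sqrt(2)*exp(t)*sin(t + pi/4) was incorrectly written as -sqrt(2)*exp(t)*sin(t + pi/4)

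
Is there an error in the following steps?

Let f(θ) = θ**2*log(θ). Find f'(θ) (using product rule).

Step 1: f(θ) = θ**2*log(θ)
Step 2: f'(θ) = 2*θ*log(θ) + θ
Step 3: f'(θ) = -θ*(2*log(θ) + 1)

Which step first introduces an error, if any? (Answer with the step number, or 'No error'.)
Step 3

Step 3 is incorrect due to a sign flip.
The step shows: -θ*(2*log(θ) + 1)
The correct value should be: θ*(2*log(θ) + 1)

Explanation: The sign of the whole expression was flipped: the term θ*(2*log(θ) + 1) was incorrectly written as -θ*(2*log(θ) + 1)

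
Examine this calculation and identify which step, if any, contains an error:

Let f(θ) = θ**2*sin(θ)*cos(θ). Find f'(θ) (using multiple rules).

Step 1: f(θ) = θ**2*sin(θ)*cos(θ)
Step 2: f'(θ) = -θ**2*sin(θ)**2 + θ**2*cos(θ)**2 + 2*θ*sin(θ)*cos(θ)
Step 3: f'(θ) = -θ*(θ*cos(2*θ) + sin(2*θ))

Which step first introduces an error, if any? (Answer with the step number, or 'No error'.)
Step 3

Step 3 is incorrect due to a sign flip.
The step shows: -θ*(θ*cos(2*θ) + sin(2*θ))
The correct value should be: θ*(θ*cos(2*θ) + sin(2*θ))

Explanation: The sign of the whole expression was flipped: the term θ*(θ*cos(2*θ) + sin(2*θ)) was incorrectly written as -θ*(θ*cos(2*θ) + sin(2*θ))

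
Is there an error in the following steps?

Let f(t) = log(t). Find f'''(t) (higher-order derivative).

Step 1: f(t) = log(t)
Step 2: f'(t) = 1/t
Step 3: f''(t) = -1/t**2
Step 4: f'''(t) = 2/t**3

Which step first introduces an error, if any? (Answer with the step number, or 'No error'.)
No error

All steps in this derivation are correct.
The final answer f'''(t) = 2/t**3 is valid.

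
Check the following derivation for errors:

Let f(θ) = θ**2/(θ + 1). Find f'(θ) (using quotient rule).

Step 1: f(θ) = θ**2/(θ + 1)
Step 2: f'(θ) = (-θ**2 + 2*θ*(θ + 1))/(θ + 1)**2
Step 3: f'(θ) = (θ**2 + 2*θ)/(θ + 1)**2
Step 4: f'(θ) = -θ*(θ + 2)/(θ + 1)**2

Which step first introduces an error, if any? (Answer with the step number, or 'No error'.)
Step 4

Step 4 is incorrect due to a sign flip.
The step shows: -θ*(θ + 2)/(θ + 1)**2
The correct value should be: θ*(θ + 2)/(θ + 1)**2

Explanation: The sign of the whole expression was flipped: the term θ*(θ + 2)/(θ + 1)**2 was incorrectly written as -θ*(θ + 2)/(θ + 1)**2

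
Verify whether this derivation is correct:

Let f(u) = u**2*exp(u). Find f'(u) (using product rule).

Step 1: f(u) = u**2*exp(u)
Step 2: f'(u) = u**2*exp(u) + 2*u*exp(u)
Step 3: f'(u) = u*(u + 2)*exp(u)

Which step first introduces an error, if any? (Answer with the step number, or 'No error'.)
No error

All steps in this derivation are correct.
The final answer f'(u) = u*(u + 2)*exp(u) is valid.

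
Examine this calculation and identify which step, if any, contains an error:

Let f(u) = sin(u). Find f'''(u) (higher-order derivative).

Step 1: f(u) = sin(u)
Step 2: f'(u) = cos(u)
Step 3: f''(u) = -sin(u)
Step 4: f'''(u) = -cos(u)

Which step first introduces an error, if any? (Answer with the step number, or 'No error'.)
No error

All steps in this derivation are correct.
The final answer f'''(u) = -cos(u) is valid.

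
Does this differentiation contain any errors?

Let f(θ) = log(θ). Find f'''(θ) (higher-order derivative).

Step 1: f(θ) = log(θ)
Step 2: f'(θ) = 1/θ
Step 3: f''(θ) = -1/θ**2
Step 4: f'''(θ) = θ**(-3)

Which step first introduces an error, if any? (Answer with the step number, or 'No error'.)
Step 4

Step 4 is incorrect due to a wrong coefficient.
The step shows: θ**(-3)
The correct value should be: 2/θ**3

Explanation: The coefficient 2 was incorrectly written as 1: the term 2/θ**3 was incorrectly written as θ**(-3)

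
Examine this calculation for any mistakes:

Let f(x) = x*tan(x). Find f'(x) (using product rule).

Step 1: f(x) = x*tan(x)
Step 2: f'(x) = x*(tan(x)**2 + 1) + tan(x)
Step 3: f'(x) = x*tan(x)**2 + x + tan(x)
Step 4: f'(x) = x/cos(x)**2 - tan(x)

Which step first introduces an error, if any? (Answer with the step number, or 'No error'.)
Step 4

Step 4 is incorrect due to a sign flip.
The step shows: x/cos(x)**2 - tan(x)
The correct value should be: x/cos(x)**2 + tan(x)

Explanation: The sign of one term was flipped: the term tan(x) was incorrectly written as -tan(x)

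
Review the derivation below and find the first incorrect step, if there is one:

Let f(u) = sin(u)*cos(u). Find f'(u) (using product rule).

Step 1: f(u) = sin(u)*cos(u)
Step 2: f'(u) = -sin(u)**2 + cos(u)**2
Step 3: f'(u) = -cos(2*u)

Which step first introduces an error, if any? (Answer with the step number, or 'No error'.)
Step 3

Step 3 is incorrect due to a sign flip.
The step shows: -cos(2*u)
The correct value should be: cos(2*u)

Explanation: The sign of the whole expression was flipped: the term cos(2*u) was incorrectly written as -cos(2*u)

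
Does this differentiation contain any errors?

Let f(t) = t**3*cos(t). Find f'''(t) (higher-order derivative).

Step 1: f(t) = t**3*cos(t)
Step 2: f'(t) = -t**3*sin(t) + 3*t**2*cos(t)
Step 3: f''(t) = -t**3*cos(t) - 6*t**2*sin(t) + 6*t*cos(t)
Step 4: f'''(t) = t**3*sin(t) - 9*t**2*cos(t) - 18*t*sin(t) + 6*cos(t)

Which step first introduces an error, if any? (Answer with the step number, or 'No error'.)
No error

All steps in this derivation are correct.
The final answer f'''(t) = t**3*sin(t) - 9*t**2*cos(t) - 18*t*sin(t) + 6*cos(t) is valid.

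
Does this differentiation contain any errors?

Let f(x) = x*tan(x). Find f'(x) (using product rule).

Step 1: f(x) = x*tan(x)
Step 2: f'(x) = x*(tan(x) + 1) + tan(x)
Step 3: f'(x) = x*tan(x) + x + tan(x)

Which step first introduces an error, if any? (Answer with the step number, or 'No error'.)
Step 2

Step 2 is incorrect due to a wrong exponent.
The step shows: x*(tan(x) + 1) + tan(x)
The correct value should be: x*(tan(x)**2 + 1) + tan(x)

Explanation: The exponent 2 on tan(x) was incorrectly written as 1: the term x*(tan(x)**2 + 1) was incorrectly written as x*(tan(x) + 1)
The later steps are derived from this incorrect expression, so the error originates in Step 2.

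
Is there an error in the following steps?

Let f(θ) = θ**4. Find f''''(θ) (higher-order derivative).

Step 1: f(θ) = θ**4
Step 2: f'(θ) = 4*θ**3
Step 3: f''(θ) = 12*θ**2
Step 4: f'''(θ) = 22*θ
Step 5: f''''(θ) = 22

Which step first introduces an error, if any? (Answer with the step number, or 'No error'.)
Step 4

Step 4 is incorrect due to a wrong coefficient.
The step shows: 22*θ
The correct value should be: 24*θ

Explanation: The coefficient 24 was incorrectly written as 22: the term 24*θ was incorrectly written as 22*θ
The later steps are derived from this incorrect expression, so the error originates in Step 4.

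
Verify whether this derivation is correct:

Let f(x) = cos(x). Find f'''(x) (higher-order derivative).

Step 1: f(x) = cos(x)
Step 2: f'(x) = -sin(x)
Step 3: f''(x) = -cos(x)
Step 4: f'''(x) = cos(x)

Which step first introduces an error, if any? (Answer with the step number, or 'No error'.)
Step 4

Step 4 is incorrect due to a wrong trig function.
The step shows: cos(x)
The correct value should be: sin(x)

Explanation: sin(x) was incorrectly written as cos(x): the term sin(x) was incorrectly written as cos(x)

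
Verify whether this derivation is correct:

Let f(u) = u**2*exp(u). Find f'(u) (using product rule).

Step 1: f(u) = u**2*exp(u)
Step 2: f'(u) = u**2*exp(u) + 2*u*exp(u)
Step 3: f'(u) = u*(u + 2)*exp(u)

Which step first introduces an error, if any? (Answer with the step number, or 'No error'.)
No error

All steps in this derivation are correct.
The final answer f'(u) = u*(u + 2)*exp(u) is valid.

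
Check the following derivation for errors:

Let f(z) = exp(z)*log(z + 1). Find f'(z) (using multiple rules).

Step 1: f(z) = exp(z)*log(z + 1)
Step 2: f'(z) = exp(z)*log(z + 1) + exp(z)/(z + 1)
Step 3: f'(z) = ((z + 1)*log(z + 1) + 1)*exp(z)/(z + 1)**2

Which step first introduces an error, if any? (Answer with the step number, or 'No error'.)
Step 3

Step 3 is incorrect due to a wrong exponent.
The step shows: ((z + 1)*log(z + 1) + 1)*exp(z)/(z + 1)**2
The correct value should be: ((z + 1)*log(z + 1) + 1)*exp(z)/(z + 1)

Explanation: The exponent -1 on z + 1 was incorrectly written as -2: the term ((z + 1)*log(z + 1) + 1)*exp(z)/(z + 1) was incorrectly written as ((z + 1)*log(z + 1) + 1)*exp(z)/(z + 1)**2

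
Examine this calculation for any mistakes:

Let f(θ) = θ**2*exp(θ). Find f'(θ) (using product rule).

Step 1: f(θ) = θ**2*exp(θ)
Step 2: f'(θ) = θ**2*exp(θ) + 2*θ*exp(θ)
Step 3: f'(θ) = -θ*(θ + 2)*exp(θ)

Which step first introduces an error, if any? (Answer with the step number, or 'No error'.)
Step 3

Step 3 is incorrect due to a sign flip.
The step shows: -θ*(θ + 2)*exp(θ)
The correct value should be: θ*(θ + 2)*exp(θ)

Explanation: The sign of the whole expression was flipped: the term θ*(θ + 2)*exp(θ) was incorrectly written as -θ*(θ + 2)*exp(θ)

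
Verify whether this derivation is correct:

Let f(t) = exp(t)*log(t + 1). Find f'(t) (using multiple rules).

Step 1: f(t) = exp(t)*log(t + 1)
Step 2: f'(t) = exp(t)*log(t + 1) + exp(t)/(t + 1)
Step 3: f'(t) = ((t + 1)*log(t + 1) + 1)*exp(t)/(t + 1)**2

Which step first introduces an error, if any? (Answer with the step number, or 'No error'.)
Step 3

Step 3 is incorrect due to a wrong exponent.
The step shows: ((t + 1)*log(t + 1) + 1)*exp(t)/(t + 1)**2
The correct value should be: ((t + 1)*log(t + 1) + 1)*exp(t)/(t + 1)

Explanation: The exponent -1 on t + 1 was incorrectly written as -2: the term ((t + 1)*log(t + 1) + 1)*exp(t)/(t + 1) was incorrectly written as ((t + 1)*log(t + 1) + 1)*exp(t)/(t + 1)**2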